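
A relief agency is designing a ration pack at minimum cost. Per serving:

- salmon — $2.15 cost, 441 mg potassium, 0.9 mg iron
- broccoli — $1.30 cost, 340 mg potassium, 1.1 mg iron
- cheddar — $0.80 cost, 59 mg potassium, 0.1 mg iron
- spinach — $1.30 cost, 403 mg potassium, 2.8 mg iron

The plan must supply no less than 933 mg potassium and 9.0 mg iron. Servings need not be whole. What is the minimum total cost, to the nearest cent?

Compare the cost at each extreme point of the feasible region.
salmon only: max(933/441, 9.0/0.9) = 10 servings → $21.50.
broccoli only: max(933/340, 9.0/1.1) = 8.182 servings → $10.64.
cheddar only: max(933/59, 9.0/0.1) = 90 servings → $72.00.
spinach only: max(933/403, 9.0/2.8) = 3.214 servings → $4.18.
salmon + broccoli: intersection lies outside the first quadrant.
salmon + cheddar with both targets exact would need a negative amount; discard.
salmon + spinach: the both-tight solution has a negative serving — not a feasible corner.
broccoli + cheddar: intersection lies outside the first quadrant.
broccoli + spinach with both targets exact would need a negative amount; discard.
cheddar + spinach with both targets exact would need a negative amount; discard.
Cheapest feasible corner: $4.18.

$4.18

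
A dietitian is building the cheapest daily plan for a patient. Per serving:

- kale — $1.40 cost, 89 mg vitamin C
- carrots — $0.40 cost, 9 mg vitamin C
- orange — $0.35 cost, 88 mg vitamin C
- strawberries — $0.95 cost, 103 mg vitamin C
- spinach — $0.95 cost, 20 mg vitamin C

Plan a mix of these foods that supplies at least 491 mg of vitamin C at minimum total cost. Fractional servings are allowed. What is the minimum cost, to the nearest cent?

Cost per mg of vitamin C: orange $0.0040, strawberries $0.0092, kale $0.0157, carrots $0.0444, spinach $0.0475.
With no serving limits, use only orange: 491 mg / 88 mg = 5.58 servings × $0.35 = $1.95.

$1.95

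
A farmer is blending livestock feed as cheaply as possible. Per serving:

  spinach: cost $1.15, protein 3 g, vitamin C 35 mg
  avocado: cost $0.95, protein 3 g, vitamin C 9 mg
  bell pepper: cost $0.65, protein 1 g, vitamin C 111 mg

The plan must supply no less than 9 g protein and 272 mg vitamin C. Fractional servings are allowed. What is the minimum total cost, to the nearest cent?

$3.61

Two binding constraints pin down two serving amounts, so the optimal mix uses at most two foods. The candidates are each food alone (scaled to the tighter of protein/vitamin C) and each pair with both constraints tight.
spinach only: max(9/3, 272/35) = 7.771 servings → $8.94.
avocado only: max(9/3, 272/9) = 30.22 servings → $28.71.
bell pepper only: max(9/1, 272/111) = 9 servings → $5.85.
spinach + avocado: intersection lies outside the first quadrant.
spinach + bell pepper with both tight: 2.44 servings and 1.681 servings → $3.90.
avocado + bell pepper with both tight: 2.244 servings and 2.269 servings → $3.61.
The minimum over all feasible corners is $3.61.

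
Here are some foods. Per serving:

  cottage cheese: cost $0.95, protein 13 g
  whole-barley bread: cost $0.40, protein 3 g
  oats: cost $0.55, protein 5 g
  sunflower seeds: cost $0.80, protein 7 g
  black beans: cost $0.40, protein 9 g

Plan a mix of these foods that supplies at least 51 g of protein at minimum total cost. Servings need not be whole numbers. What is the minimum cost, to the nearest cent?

$2.27

Cost per g of protein: black beans $0.0444, cottage cheese $0.0731, oats $0.1100, sunflower seeds $0.1143, whole-barley bread $0.1333.
With no serving limits, use only black beans: 51 g / 9 g = 5.667 servings × $0.40 = $2.27.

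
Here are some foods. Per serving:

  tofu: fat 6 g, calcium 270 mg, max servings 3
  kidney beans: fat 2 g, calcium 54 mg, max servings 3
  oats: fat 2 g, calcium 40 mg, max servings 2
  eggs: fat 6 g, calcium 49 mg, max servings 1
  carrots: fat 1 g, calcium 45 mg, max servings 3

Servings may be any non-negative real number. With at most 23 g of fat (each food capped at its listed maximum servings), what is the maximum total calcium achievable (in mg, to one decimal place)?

999.0 mg

Calcium per g fat: tofu 45, carrots 45, kidney beans 27, oats 20, eggs 8.167.
Take 3 servings of tofu: uses 18 g fat, +810.0 mg calcium (running total 810.0 mg).
Take 3 servings of carrots: uses 3 g fat, +135.0 mg calcium (running total 945.0 mg).
Take 1 serving of kidney beans: uses 2 g fat, +54.0 mg calcium (running total 999.0 mg).
Filling greedily by calcium-per-g fat is optimal for one linear limit, giving 999.0 mg.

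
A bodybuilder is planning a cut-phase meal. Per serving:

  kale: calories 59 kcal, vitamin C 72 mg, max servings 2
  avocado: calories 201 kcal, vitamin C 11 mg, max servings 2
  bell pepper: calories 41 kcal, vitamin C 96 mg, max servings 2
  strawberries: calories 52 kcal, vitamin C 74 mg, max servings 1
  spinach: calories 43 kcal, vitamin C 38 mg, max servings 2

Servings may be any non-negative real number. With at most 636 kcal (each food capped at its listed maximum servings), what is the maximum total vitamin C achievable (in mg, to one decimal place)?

Vitamin C per kcal: bell pepper 2.341, strawberries 1.423, kale 1.22, spinach 0.8837, avocado 0.05473.
Take 2 servings of bell pepper: uses 82 kcal, +192.0 mg vitamin C (running total 192.0 mg).
Take 1 serving of strawberries: uses 52 kcal, +74.0 mg vitamin C (running total 266.0 mg).
Take 2 servings of kale: uses 118 kcal, +144.0 mg vitamin C (running total 410.0 mg).
Take 2 servings of spinach: uses 86 kcal, +76.0 mg vitamin C (running total 486.0 mg).
Take 1.483 servings of avocado: uses 298 kcal, +16.3 mg vitamin C (running total 502.3 mg).
Filling greedily by vitamin C-per-kcal is optimal for one linear limit, giving 502.3 mg.

502.3 mg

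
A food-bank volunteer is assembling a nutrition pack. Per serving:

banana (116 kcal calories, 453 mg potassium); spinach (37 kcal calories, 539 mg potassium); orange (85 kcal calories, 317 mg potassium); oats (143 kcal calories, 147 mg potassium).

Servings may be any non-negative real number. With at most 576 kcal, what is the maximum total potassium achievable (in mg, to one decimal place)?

Potassium per kcal: spinach 14.57, banana 3.905, orange 3.729, oats 1.028.
With no serving limits, spend the whole calories allowance on spinach: 576 kcal / 37 kcal × 539 mg = 8390.9 mg.

8390.9 mg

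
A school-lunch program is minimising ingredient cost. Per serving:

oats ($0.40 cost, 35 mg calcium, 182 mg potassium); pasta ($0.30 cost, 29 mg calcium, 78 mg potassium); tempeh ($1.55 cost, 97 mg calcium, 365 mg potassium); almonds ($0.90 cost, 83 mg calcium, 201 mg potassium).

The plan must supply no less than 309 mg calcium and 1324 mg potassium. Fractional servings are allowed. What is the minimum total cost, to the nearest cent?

$3.41

At the optimum either one food covers both requirements or two foods hit both targets exactly; no other combination can be cheaper.
oats only: max(309/35, 1324/182) = 8.829 servings → $3.53.
pasta only: max(309/29, 1324/78) = 16.97 servings → $5.09.
tempeh only: max(309/97, 1324/365) = 3.627 servings → $5.62.
almonds only: max(309/83, 1324/201) = 6.587 servings → $5.93.
oats + pasta with both tight: 5.61 servings and 3.885 servings → $3.41.
oats + tempeh with both tight: 3.206 servings and 2.029 servings → $4.43.
oats + almonds with both tight: 5.92 servings and 1.226 servings → $3.47.
pasta + tempeh with both targets exact would need a negative amount; discard.
pasta + almonds: the both-tight solution has a negative serving — not a feasible corner.
tempeh + almonds with both targets exact would need a negative amount; discard.
Cheapest feasible corner: $3.41.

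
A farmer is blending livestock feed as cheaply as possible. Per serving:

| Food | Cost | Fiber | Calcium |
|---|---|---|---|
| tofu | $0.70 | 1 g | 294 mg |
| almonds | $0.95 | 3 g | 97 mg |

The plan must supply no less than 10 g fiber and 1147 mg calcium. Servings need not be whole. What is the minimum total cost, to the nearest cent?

tofu only: max(10/1, 1147/294) = 10 servings → $7.00.
almonds only: max(10/3, 1147/97) = 11.82 servings → $11.23.
tofu + almonds with both tight: 3.148 servings and 2.284 servings → $4.37.
Cheapest feasible corner: $4.37.

$4.37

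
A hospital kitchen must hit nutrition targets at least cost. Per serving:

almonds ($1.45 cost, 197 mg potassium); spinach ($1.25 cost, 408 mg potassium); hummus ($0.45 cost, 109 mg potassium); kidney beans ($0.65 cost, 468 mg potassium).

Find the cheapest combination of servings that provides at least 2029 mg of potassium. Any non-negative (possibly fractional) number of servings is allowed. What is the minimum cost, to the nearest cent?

$2.82

Cost per mg of potassium: kidney beans $0.0014, spinach $0.0031, hummus $0.0041, almonds $0.0074.
With no serving limits, use only kidney beans: 2029 mg / 468 mg = 4.335 servings × $0.65 = $2.82.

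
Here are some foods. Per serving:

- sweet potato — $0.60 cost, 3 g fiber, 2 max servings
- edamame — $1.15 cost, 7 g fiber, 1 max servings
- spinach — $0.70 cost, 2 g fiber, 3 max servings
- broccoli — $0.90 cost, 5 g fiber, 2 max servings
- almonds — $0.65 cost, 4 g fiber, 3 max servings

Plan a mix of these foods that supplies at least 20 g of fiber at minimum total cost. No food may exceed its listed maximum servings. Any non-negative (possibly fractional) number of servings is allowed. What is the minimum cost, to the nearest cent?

Cost per g of fiber: almonds $0.1625, edamame $0.1643, broccoli $0.1800, sweet potato $0.2000, spinach $0.3500.
Take 3 servings of almonds: +12.0 g fiber for $1.95 (total $1.95, still need 8.0 g).
Take 1 serving of edamame: +7.0 g fiber for $1.15 (total $3.10, still need 1.0 g).
Take 0.2 servings of broccoli: +1.0 g fiber for $0.18 (total $3.28, still need 0.0 g).
Filling from the cheapest source first is optimal under one linear minimum: $3.28.

$3.28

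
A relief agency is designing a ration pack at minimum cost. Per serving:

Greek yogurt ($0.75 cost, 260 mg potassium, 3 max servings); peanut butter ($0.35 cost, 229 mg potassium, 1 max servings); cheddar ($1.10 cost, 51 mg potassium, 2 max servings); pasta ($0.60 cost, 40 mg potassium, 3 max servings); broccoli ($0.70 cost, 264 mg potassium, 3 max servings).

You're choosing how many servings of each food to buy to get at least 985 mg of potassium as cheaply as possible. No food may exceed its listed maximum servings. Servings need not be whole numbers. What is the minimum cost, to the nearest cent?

$2.35

Cost per mg of potassium: peanut butter $0.0015, broccoli $0.0027, Greek yogurt $0.0029, pasta $0.0150, cheddar $0.0216.
Take 1 serving of peanut butter: +229.0 mg potassium for $0.35 (total $0.35, still need 756.0 mg).
Take 2.864 servings of broccoli: +756.0 mg potassium for $2.00 (total $2.35, still need 0.0 mg).
Filling from the cheapest source first is optimal under one linear minimum: $2.35.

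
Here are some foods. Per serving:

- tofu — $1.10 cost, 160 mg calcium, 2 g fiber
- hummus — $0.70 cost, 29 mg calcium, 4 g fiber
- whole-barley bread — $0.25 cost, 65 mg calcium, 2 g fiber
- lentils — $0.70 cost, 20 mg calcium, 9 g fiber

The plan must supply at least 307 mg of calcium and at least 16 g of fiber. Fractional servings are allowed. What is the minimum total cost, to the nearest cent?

Minimising a linear cost over {calcium ≥ 307, fiber ≥ 16, servings ≥ 0} — the optimum is at a vertex, using one or two foods.
tofu only: max(307/160, 16/2) = 8 servings → $8.80.
hummus only: max(307/29, 16/4) = 10.59 servings → $7.41.
whole-barley bread only: max(307/65, 16/2) = 8 servings → $2.00.
lentils only: max(307/20, 16/9) = 15.35 servings → $10.74.
tofu + hummus with both tight: 1.313 servings and 3.344 servings → $3.78.
tofu + whole-barley bread with both targets exact would need a negative amount; discard.
tofu + lentils with both tight: 1.745 servings and 1.39 servings → $2.89.
hummus + whole-barley bread with both tight: 2.109 servings and 3.782 servings → $2.42.
hummus + lentils: the both-tight solution has a negative serving — not a feasible corner.
whole-barley bread + lentils with both tight: 4.483 servings and 0.7817 servings → $1.67.
The minimum over all feasible corners is $1.67.

$1.67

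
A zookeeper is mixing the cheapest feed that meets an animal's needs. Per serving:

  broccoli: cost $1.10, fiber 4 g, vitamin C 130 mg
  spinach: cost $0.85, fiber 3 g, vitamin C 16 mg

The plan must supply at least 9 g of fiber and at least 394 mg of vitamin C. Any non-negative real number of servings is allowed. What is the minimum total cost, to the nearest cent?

Compare the cost at each extreme point of the feasible region.
broccoli only: max(9/4, 394/130) = 3.031 servings → $3.33.
spinach only: max(9/3, 394/16) = 24.62 servings → $20.93.
broccoli + spinach with both targets exact would need a negative amount; discard.
The minimum over all feasible corners is $3.33.

$3.33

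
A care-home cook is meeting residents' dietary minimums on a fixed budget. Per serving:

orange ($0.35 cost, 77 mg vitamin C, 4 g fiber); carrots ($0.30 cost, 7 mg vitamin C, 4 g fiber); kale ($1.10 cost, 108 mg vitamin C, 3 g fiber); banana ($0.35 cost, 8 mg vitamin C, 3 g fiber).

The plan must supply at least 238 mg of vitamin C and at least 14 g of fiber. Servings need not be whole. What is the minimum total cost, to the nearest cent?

Minimising a linear cost over {vitamin C ≥ 238, fiber ≥ 14, servings ≥ 0} — the optimum is at a vertex, using one or two foods.
orange only: max(238/77, 14/4) = 3.5 servings → $1.23.
carrots only: max(238/7, 14/4) = 34 servings → $10.20.
kale only: max(238/108, 14/3) = 4.667 servings → $5.13.
banana only: max(238/8, 14/3) = 29.75 servings → $10.41.
orange + carrots with both tight: 3.05 servings and 0.45 servings → $1.20.
orange + kale: intersection lies outside the first quadrant.
orange + banana with both tight: 3.025 servings and 0.6332 servings → $1.28.
carrots + kale with both tight: 1.942 servings and 2.078 servings → $2.87.
carrots + banana: the both-tight solution has a negative serving — not a feasible corner.
kale + banana with both tight: 2.007 servings and 2.66 servings → $3.14.
Cheapest feasible corner: $1.20.

$1.20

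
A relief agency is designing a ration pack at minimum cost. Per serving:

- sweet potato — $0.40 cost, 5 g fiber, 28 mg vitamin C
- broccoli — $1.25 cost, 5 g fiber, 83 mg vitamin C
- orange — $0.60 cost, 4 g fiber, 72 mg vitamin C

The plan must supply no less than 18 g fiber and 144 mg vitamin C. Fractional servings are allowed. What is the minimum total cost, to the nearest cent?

$1.68

Check every corner: each single food scaled to meet both minima, and each pair solved so both constraints bind.
sweet potato only: max(18/5, 144/28) = 5.143 servings → $2.06.
broccoli only: max(18/5, 144/83) = 3.6 servings → $4.50.
orange only: max(18/4, 144/72) = 4.5 servings → $2.70.
sweet potato + broccoli with both tight: 2.815 servings and 0.7855 servings → $2.11.
sweet potato + orange with both tight: 2.903 servings and 0.871 servings → $1.68.
broccoli + orange with both targets exact would need a negative amount; discard.
Cheapest feasible corner: $1.68.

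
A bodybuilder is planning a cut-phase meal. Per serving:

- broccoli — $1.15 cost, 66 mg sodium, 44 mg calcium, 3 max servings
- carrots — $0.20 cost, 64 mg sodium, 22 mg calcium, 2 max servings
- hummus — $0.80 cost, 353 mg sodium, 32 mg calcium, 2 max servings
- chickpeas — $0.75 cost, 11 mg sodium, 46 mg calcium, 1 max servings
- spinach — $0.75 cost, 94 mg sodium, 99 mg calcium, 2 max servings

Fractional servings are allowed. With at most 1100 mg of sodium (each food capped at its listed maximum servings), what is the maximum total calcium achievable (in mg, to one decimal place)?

Calcium per mg sodium: chickpeas 4.182, spinach 1.053, broccoli 0.6667, carrots 0.3438, hummus 0.09065.
Take 1 serving of chickpeas: uses 11 mg sodium, +46.0 mg calcium (running total 46.0 mg).
Take 2 servings of spinach: uses 188 mg sodium, +198.0 mg calcium (running total 244.0 mg).
Take 3 servings of broccoli: uses 198 mg sodium, +132.0 mg calcium (running total 376.0 mg).
Take 2 servings of carrots: uses 128 mg sodium, +44.0 mg calcium (running total 420.0 mg).
Take 1.629 servings of hummus: uses 575 mg sodium, +52.1 mg calcium (running total 472.1 mg).
Greedy by best ratio exhausts the sodium allowance optimally: 472.1 mg.

472.1 mg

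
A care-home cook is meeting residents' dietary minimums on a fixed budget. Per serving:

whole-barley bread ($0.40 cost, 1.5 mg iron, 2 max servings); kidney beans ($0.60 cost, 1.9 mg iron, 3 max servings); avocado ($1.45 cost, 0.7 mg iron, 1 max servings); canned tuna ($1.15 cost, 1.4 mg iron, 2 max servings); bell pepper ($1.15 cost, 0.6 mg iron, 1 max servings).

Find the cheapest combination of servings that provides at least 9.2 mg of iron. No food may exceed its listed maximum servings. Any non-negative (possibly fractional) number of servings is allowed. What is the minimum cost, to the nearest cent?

$3.01

Cost per mg of iron: whole-barley bread $0.2667, kidney beans $0.3158, canned tuna $0.8214, bell pepper $1.9167, avocado $2.0714.
Take 2 servings of whole-barley bread: +3.0 mg iron for $0.80 (total $0.80, still need 6.2 mg).
Take 3 servings of kidney beans: +5.7 mg iron for $1.80 (total $2.60, still need 0.5 mg).
Take 0.3571 servings of canned tuna: +0.5 mg iron for $0.41 (total $3.01, still need 0.0 mg).
Greedy by cheapest-per-mg is optimal for a single linear constraint, so the minimum cost is $3.01.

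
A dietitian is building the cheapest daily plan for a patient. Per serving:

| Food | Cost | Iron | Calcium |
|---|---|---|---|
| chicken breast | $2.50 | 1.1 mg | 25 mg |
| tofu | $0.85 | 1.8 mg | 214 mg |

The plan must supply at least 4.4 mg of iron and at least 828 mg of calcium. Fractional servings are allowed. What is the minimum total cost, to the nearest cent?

$3.29

An LP optimum is at a vertex; with two nutrient constraints at most two foods are used. Check each candidate.
chicken breast only: max(4.4/1.1, 828/25) = 33.12 servings → $82.80.
tofu only: max(4.4/1.8, 828/214) = 3.869 servings → $3.29.
chicken breast + tofu: the both-tight solution has a negative serving — not a feasible corner.
So the least-cost plan costs $3.29.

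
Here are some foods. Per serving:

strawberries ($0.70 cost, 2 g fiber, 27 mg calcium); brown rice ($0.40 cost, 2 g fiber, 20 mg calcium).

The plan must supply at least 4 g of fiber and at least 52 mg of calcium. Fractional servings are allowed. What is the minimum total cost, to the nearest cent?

$1.04

An LP optimum is at a vertex; with two nutrient constraints at most two foods are used. Check each candidate.
strawberries only: max(4/2, 52/27) = 2 servings → $1.40.
brown rice only: max(4/2, 52/20) = 2.6 servings → $1.04.
strawberries + brown rice with both tight: 1.714 servings and 0.2857 servings → $1.31.
The minimum over all feasible corners is $1.04.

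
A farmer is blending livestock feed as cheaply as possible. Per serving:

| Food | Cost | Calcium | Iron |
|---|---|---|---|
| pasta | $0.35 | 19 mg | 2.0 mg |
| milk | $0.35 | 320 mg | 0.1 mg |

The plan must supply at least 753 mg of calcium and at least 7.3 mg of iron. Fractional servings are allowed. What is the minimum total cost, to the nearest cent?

For a min-cost LP with two ≥-constraints, a basic feasible solution has at most two positive variables.
pasta only: max(753/19, 7.3/2.0) = 39.63 servings → $13.87.
milk only: max(753/320, 7.3/0.1) = 73 servings → $25.55.
pasta + milk with both tight: 3.543 servings and 2.143 servings → $1.99.
The minimum over all feasible corners is $1.99.

$1.99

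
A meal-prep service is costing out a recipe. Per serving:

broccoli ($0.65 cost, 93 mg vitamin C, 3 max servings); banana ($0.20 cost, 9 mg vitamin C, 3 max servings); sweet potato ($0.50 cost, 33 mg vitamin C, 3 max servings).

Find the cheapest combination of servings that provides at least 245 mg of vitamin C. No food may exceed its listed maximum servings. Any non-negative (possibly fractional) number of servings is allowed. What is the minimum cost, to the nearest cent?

Cost per mg of vitamin C: broccoli $0.0070, sweet potato $0.0152, banana $0.0222.
Take 2.634 servings of broccoli: +245.0 mg vitamin C for $1.71 (total $1.71, still need 0.0 mg).
Greedy by cheapest-per-mg is optimal for a single linear constraint, so the minimum cost is $1.71.

$1.71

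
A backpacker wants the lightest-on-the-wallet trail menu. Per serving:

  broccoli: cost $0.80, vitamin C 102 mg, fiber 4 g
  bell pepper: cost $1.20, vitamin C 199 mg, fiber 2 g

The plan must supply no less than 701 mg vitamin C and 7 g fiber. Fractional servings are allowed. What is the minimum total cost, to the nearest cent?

$4.23

A basic optimal solution has at most two foods positive. Try each food alone and each pair with both targets met exactly.
broccoli only: max(701/102, 7/4) = 6.873 servings → $5.50.
bell pepper only: max(701/199, 7/2) = 3.523 servings → $4.23.
broccoli + bell pepper: intersection lies outside the first quadrant.
The minimum over all feasible corners is $4.23.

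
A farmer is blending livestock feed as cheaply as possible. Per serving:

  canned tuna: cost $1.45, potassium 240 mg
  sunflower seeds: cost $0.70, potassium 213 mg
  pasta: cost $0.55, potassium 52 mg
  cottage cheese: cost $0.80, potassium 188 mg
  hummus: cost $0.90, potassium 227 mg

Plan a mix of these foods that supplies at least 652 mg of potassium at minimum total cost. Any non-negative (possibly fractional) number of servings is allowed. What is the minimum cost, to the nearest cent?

Cost per mg of potassium: sunflower seeds $0.0033, hummus $0.0040, cottage cheese $0.0043, canned tuna $0.0060, pasta $0.0106.
With no serving limits, use only sunflower seeds: 652 mg / 213 mg = 3.061 servings × $0.70 = $2.14.

$2.14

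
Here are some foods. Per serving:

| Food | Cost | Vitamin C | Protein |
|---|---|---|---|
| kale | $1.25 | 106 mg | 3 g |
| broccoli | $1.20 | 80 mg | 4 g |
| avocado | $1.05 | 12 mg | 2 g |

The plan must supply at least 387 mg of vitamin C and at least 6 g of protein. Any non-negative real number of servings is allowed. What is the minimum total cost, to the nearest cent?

$4.56

Two binding constraints pin down two serving amounts, so the optimal mix uses at most two foods. The candidates are each food alone (scaled to the tighter of vitamin C/protein) and each pair with both constraints tight.
kale only: max(387/106, 6/3) = 3.651 servings → $4.56.
broccoli only: max(387/80, 6/4) = 4.838 servings → $5.80.
avocado only: max(387/12, 6/2) = 32.25 servings → $33.86.
kale + broccoli: intersection lies outside the first quadrant.
kale + avocado: the both-tight solution has a negative serving — not a feasible corner.
broccoli + avocado: intersection lies outside the first quadrant.
The minimum over all feasible corners is $4.56.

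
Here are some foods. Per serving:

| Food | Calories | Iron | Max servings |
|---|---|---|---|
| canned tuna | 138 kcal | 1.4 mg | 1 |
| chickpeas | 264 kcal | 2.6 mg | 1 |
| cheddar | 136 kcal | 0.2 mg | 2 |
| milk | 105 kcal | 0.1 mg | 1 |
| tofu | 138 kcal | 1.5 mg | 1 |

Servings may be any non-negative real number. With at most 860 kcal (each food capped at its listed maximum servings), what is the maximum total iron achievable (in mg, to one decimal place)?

Iron per kcal: tofu 0.01087, canned tuna 0.01014, chickpeas 0.009848, cheddar 0.001471, milk 0.0009524.
Take 1 serving of tofu: uses 138 kcal, +1.5 mg iron (running total 1.5 mg).
Take 1 serving of canned tuna: uses 138 kcal, +1.4 mg iron (running total 2.9 mg).
Take 1 serving of chickpeas: uses 264 kcal, +2.6 mg iron (running total 5.5 mg).
Take 2 servings of cheddar: uses 272 kcal, +0.4 mg iron (running total 5.9 mg).
Take 0.4571 servings of milk: uses 48 kcal, +0.0 mg iron (running total 5.9 mg).
Filling greedily by iron-per-kcal is optimal for one linear limit, giving 5.9 mg.

5.9 mg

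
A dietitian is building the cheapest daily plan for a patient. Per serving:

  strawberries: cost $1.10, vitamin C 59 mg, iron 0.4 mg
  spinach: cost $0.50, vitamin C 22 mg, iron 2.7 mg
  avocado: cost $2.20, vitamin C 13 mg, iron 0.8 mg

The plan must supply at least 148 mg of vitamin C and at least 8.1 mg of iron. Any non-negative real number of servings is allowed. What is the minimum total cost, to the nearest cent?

$3.01

A basic optimal solution has at most two foods positive. Try each food alone and each pair with both targets met exactly.
strawberries only: max(148/59, 8.1/0.4) = 20.25 servings → $22.27.
spinach only: max(148/22, 8.1/2.7) = 6.727 servings → $3.36.
avocado only: max(148/13, 8.1/0.8) = 11.38 servings → $25.05.
strawberries + spinach with both tight: 1.471 servings and 2.782 servings → $3.01.
strawberries + avocado with both tight: 0.3119 servings and 9.969 servings → $22.27.
spinach + avocado: intersection lies outside the first quadrant.
Cheapest feasible corner: $3.01.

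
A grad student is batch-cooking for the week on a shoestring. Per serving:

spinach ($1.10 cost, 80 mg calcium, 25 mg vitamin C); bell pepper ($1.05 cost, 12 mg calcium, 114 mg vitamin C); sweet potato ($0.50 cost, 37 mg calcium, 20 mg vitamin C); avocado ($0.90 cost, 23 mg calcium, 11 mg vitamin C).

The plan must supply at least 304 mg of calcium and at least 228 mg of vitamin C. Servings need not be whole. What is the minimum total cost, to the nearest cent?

$4.63

Two binding constraints pin down two serving amounts, so the optimal mix uses at most two foods. The candidates are each food alone (scaled to the tighter of calcium/vitamin C) and each pair with both constraints tight.
spinach only: max(304/80, 228/25) = 9.12 servings → $10.03.
bell pepper only: max(304/12, 228/114) = 25.33 servings → $26.60.
sweet potato only: max(304/37, 228/20) = 11.4 servings → $5.70.
avocado only: max(304/23, 228/11) = 20.73 servings → $18.65.
spinach + bell pepper with both tight: 3.619 servings and 1.206 servings → $5.25.
spinach + sweet potato: intersection lies outside the first quadrant.
spinach + avocado: intersection lies outside the first quadrant.
bell pepper + sweet potato with both tight: 0.5923 servings and 8.024 servings → $4.63.
bell pepper + avocado with both tight: 0.7631 servings and 12.82 servings → $12.34.
sweet potato + avocado: the both-tight solution has a negative serving — not a feasible corner.
So the least-cost plan costs $4.63.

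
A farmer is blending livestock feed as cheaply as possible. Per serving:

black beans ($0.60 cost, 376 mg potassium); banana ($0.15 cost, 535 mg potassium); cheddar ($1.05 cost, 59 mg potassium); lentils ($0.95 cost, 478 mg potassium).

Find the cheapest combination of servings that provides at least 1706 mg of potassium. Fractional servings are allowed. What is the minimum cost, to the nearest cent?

$0.48

Cost per mg of potassium: banana $0.0003, black beans $0.0016, lentils $0.0020, cheddar $0.0178.
With no serving limits, use only banana: 1706 mg / 535 mg = 3.189 servings × $0.15 = $0.48.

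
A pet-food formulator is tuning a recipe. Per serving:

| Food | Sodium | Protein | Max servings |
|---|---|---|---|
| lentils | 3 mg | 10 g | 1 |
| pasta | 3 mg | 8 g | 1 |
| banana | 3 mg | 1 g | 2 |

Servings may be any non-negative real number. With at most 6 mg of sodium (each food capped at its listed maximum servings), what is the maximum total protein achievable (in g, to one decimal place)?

18.0 g

Protein per mg sodium: lentils 3.333, pasta 2.667, banana 0.3333.
Take 1 serving of lentils: uses 3 mg sodium, +10.0 g protein (running total 10.0 g).
Take 1 serving of pasta: uses 3 mg sodium, +8.0 g protein (running total 18.0 g).
Greedy by best ratio exhausts the sodium allowance optimally: 18.0 g.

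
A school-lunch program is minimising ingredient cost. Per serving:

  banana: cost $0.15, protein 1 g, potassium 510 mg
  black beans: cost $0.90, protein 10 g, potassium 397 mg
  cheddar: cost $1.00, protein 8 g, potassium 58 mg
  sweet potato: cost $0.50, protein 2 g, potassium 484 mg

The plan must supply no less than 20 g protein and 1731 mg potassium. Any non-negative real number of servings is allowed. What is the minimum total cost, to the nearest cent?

A basic optimal solution has at most two foods positive. Try each food alone and each pair with both targets met exactly.
banana only: max(20/1, 1731/510) = 20 servings → $3.00.
black beans only: max(20/10, 1731/397) = 4.36 servings → $3.92.
cheddar only: max(20/8, 1731/58) = 29.84 servings → $29.84.
sweet potato only: max(20/2, 1731/484) = 10 servings → $5.00.
banana + black beans with both tight: 1.992 servings and 1.801 servings → $1.92.
banana + cheddar with both tight: 3.155 servings and 2.106 servings → $2.58.
banana + sweet potato: the both-tight solution has a negative serving — not a feasible corner.
black beans + cheddar: the both-tight solution has a negative serving — not a feasible corner.
black beans + sweet potato with both tight: 1.537 servings and 2.316 servings → $2.54.
cheddar + sweet potato with both tight: 1.655 servings and 3.378 servings → $3.34.
The minimum over all feasible corners is $1.92.

$1.92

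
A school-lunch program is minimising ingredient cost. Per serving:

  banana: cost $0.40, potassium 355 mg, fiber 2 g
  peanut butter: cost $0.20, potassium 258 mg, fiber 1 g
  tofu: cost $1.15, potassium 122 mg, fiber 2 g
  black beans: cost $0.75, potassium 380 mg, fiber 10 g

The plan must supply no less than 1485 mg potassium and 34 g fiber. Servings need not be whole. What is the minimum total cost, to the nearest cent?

Minimising a linear cost over {potassium ≥ 1485, fiber ≥ 34, servings ≥ 0} — the optimum is at a vertex, using one or two foods.
banana only: max(1485/355, 34/2) = 17 servings → $6.80.
peanut butter only: max(1485/258, 34/1) = 34 servings → $6.80.
tofu only: max(1485/122, 34/2) = 17 servings → $19.55.
black beans only: max(1485/380, 34/10) = 3.908 servings → $2.93.
banana + peanut butter: intersection lies outside the first quadrant.
banana + tofu: the both-tight solution has a negative serving — not a feasible corner.
banana + black beans with both tight: 0.6918 servings and 3.262 servings → $2.72.
peanut butter + tofu: the both-tight solution has a negative serving — not a feasible corner.
peanut butter + black beans with both tight: 0.8773 servings and 3.312 servings → $2.66.
tofu + black beans with both tight: 4.196 servings and 2.561 servings → $6.75.
Cheapest feasible corner: $2.66.

$2.66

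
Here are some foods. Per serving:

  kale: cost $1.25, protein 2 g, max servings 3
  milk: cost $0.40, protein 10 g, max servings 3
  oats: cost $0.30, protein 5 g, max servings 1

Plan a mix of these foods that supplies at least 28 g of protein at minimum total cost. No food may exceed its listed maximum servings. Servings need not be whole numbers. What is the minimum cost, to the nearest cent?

Cost per g of protein: milk $0.0400, oats $0.0600, kale $0.6250.
Take 2.8 servings of milk: +28.0 g protein for $1.12 (total $1.12, still need 0.0 g).
Filling from the cheapest source first is optimal under one linear minimum: $1.12.

$1.12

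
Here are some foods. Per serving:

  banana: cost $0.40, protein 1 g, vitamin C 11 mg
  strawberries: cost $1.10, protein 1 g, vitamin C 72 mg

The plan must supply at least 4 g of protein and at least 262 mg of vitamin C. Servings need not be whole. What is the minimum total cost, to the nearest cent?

$4.10

At the optimum either one food covers both requirements or two foods hit both targets exactly; no other combination can be cheaper.
banana only: max(4/1, 262/11) = 23.82 servings → $9.53.
strawberries only: max(4/1, 262/72) = 4 servings → $4.40.
banana + strawberries with both tight: 0.4262 servings and 3.574 servings → $4.10.
So the least-cost plan costs $4.10.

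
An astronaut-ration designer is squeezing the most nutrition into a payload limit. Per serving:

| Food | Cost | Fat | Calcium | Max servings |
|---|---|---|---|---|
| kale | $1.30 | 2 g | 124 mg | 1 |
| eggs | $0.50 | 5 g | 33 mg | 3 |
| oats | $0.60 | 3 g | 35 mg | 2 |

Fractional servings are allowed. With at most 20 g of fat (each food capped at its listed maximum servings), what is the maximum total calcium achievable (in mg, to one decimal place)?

273.2 mg

Calcium per g fat: kale 62, oats 11.67, eggs 6.6.
Take 1 serving of kale: uses 2 g fat, +124.0 mg calcium (running total 124.0 mg).
Take 2 servings of oats: uses 6 g fat, +70.0 mg calcium (running total 194.0 mg).
Take 2.4 servings of eggs: uses 12 g fat, +79.2 mg calcium (running total 273.2 mg).
Filling greedily by calcium-per-g fat is optimal for one linear limit, giving 273.2 mg.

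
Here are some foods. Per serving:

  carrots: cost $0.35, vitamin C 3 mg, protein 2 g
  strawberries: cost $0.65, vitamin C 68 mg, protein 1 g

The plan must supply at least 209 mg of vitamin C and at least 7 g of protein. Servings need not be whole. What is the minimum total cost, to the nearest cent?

For a min-cost LP with two ≥-constraints, a basic feasible solution has at most two positive variables.
carrots only: max(209/3, 7/2) = 69.67 servings → $24.38.
strawberries only: max(209/68, 7/1) = 7 servings → $4.55.
carrots + strawberries with both tight: 2.008 servings and 2.985 servings → $2.64.
The minimum over all feasible corners is $2.64.

$2.64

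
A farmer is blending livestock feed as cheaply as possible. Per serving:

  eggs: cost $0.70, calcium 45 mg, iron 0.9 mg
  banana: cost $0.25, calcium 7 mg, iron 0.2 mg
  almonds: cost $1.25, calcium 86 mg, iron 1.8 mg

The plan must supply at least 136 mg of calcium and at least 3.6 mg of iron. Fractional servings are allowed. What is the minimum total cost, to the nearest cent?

$2.50

The cheapest plan sits at a corner of the feasible region — with two constraints it uses at most two foods.
eggs only: max(136/45, 3.6/0.9) = 4 servings → $2.80.
banana only: max(136/7, 3.6/0.2) = 19.43 servings → $4.86.
almonds only: max(136/86, 3.6/1.8) = 2 servings → $2.50.
eggs + banana with both tight: 0.7407 servings and 14.67 servings → $4.19.
eggs + almonds: the both-tight solution has a negative serving — not a feasible corner.
banana + almonds with both tight: 14.09 servings and 0.4348 servings → $4.07.
Cheapest feasible corner: $2.50.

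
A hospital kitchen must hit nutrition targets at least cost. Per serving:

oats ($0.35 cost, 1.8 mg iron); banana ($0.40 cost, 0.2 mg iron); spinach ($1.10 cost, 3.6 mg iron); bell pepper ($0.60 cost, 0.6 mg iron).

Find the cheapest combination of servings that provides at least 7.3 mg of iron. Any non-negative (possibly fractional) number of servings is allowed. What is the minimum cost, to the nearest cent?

Cost per mg of iron: oats $0.1944, spinach $0.3056, bell pepper $1.0000, banana $2.0000.
With no serving limits, use only oats: 7.3 mg / 1.8 mg = 4.056 servings × $0.35 = $1.42.

$1.42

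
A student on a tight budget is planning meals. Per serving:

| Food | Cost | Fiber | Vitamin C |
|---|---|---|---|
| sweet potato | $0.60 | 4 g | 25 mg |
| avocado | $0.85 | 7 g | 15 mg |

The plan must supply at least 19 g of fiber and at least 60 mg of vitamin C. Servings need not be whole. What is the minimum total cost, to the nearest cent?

$2.44

Check every corner: each single food scaled to meet both minima, and each pair solved so both constraints bind.
sweet potato only: max(19/4, 60/25) = 4.75 servings → $2.85.
avocado only: max(19/7, 60/15) = 4 servings → $3.40.
sweet potato + avocado with both tight: 1.174 servings and 2.043 servings → $2.44.
So the least-cost plan costs $2.44.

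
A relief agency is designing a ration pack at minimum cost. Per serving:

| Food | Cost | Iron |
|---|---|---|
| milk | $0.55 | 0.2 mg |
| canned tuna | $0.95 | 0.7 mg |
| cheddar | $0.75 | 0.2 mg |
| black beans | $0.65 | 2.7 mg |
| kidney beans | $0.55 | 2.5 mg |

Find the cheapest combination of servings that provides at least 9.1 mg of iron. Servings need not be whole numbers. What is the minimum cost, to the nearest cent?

$2.00

Cost per mg of iron: kidney beans $0.2200, black beans $0.2407, canned tuna $1.3571, milk $2.7500, cheddar $3.7500.
With no serving limits, use only kidney beans: 9.1 mg / 2.5 mg = 3.64 servings × $0.55 = $2.00.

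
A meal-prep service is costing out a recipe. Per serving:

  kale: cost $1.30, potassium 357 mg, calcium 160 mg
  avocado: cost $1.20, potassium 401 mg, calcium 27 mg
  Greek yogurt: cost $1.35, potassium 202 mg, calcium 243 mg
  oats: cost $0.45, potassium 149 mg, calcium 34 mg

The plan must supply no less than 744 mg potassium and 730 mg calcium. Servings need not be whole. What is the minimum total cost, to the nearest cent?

A basic optimal solution has at most two foods positive. Try each food alone and each pair with both targets met exactly.
kale only: max(744/357, 730/160) = 4.562 servings → $5.93.
avocado only: max(744/401, 730/27) = 27.04 servings → $32.44.
Greek yogurt only: max(744/202, 730/243) = 3.683 servings → $4.97.
oats only: max(744/149, 730/34) = 21.47 servings → $9.66.
kale + avocado: the both-tight solution has a negative serving — not a feasible corner.
kale + Greek yogurt with both tight: 0.6124 servings and 2.601 servings → $4.31.
kale + oats with both targets exact would need a negative amount; discard.
avocado + Greek yogurt with both tight: 0.3623 servings and 2.964 servings → $4.44.
avocado + oats with both targets exact would need a negative amount; discard.
Greek yogurt + oats with both tight: 2.845 servings and 1.136 servings → $4.35.
So the least-cost plan costs $4.31.

$4.31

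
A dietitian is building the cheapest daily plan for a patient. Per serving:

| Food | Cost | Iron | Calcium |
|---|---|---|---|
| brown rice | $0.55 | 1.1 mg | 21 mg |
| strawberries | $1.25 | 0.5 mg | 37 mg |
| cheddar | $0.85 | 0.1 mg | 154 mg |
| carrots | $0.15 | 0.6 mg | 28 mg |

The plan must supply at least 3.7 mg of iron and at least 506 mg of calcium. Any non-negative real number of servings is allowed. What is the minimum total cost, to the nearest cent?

Compare the cost at each extreme point of the feasible region.
brown rice only: max(3.7/1.1, 506/21) = 24.1 servings → $13.25.
strawberries only: max(3.7/0.5, 506/37) = 13.68 servings → $17.09.
cheddar only: max(3.7/0.1, 506/154) = 37 servings → $31.45.
carrots only: max(3.7/0.6, 506/28) = 18.07 servings → $2.71.
brown rice + strawberries: the both-tight solution has a negative serving — not a feasible corner.
brown rice + cheddar with both tight: 3.103 servings and 2.863 servings → $4.14.
brown rice + carrots: intersection lies outside the first quadrant.
strawberries + cheddar with both tight: 7.083 servings and 1.584 servings → $10.20.
strawberries + carrots: the both-tight solution has a negative serving — not a feasible corner.
cheddar + carrots with both tight: 2.232 servings and 5.795 servings → $2.77.
Cheapest feasible corner: $2.71.

$2.71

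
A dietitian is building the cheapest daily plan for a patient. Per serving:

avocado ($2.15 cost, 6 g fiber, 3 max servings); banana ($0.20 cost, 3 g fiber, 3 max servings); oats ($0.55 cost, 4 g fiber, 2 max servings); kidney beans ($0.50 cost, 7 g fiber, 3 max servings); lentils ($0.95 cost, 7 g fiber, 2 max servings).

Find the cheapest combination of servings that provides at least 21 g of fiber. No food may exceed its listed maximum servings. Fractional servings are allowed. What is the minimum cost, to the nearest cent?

$1.46

Cost per g of fiber: banana $0.0667, kidney beans $0.0714, lentils $0.1357, oats $0.1375, avocado $0.3583.
Take 3 servings of banana: +9.0 g fiber for $0.60 (total $0.60, still need 12.0 g).
Take 1.714 servings of kidney beans: +12.0 g fiber for $0.86 (total $1.46, still need 0.0 g).
Filling from the cheapest source first is optimal under one linear minimum: $1.46.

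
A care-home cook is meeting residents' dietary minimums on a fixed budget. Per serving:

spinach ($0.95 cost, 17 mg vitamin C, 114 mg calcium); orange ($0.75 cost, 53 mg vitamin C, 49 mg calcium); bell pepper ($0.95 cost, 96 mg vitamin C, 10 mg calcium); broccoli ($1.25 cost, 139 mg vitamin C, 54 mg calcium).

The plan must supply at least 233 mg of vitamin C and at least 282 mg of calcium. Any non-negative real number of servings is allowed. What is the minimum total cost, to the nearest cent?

Two binding constraints pin down two serving amounts, so the optimal mix uses at most two foods. The candidates are each food alone (scaled to the tighter of vitamin C/calcium) and each pair with both constraints tight.
spinach only: max(233/17, 282/114) = 13.71 servings → $13.02.
orange only: max(233/53, 282/49) = 5.755 servings → $4.32.
bell pepper only: max(233/96, 282/10) = 28.2 servings → $26.79.
broccoli only: max(233/139, 282/54) = 5.222 servings → $6.53.
spinach + orange with both tight: 0.6775 servings and 4.179 servings → $3.78.
spinach + bell pepper with both tight: 2.296 servings and 2.02 servings → $4.10.
spinach + broccoli with both tight: 1.783 servings and 1.458 servings → $3.52.
orange + bell pepper: intersection lies outside the first quadrant.
orange + broccoli: the both-tight solution has a negative serving — not a feasible corner.
bell pepper + broccoli: intersection lies outside the first quadrant.
So the least-cost plan costs $3.52.

$3.52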